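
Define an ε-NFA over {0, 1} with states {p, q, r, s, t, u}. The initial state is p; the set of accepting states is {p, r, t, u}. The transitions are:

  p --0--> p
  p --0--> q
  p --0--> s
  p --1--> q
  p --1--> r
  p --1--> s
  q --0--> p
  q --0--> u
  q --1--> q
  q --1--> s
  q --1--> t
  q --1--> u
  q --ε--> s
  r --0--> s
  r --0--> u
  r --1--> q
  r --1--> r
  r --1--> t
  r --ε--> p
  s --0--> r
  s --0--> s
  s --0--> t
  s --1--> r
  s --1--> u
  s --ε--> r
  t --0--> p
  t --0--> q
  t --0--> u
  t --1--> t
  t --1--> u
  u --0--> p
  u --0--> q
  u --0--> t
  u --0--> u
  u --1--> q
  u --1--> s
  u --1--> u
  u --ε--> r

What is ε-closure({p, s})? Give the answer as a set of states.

Begin with {p, s}.
s →ε {r}; add r.
ε-closure = {p, r, s}.

{p, r, s}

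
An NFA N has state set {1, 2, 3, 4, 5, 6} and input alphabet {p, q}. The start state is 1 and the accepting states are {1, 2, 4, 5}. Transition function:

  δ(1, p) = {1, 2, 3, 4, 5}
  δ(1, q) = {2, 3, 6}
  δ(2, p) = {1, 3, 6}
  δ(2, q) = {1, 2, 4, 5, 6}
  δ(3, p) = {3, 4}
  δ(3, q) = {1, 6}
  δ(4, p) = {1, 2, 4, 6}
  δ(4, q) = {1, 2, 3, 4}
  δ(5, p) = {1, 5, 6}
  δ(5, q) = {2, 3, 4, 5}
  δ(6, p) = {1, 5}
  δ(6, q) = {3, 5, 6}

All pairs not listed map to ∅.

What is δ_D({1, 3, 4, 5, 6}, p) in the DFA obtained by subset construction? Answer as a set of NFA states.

δ(1,p) = {1, 2, 3, 4, 5}; δ(3,p) = {3, 4}; δ(4,p) = {1, 2, 4, 6}; δ(5,p) = {1, 5, 6}; δ(6,p) = {1, 5}.
Union: {1, 2, 3, 4, 5, 6}.

{1, 2, 3, 4, 5, 6}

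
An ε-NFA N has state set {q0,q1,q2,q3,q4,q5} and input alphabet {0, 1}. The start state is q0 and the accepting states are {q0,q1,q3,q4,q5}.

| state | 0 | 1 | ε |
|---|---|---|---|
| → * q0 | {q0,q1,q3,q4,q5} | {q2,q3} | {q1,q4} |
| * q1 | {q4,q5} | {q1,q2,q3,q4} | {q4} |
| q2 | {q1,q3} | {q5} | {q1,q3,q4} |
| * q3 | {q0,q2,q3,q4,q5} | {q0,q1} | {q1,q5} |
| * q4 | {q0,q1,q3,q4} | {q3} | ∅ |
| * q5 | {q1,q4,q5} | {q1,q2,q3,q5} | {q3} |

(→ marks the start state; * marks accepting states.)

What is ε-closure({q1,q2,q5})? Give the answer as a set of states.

Begin with {q1,q2,q5}.
q1 →ε {q4}; add q4.
q2 →ε {q1,q3,q4}; add q3.
ε-closure = {q1,q2,q3,q4,q5}.

{q1,q2,q3,q4,q5}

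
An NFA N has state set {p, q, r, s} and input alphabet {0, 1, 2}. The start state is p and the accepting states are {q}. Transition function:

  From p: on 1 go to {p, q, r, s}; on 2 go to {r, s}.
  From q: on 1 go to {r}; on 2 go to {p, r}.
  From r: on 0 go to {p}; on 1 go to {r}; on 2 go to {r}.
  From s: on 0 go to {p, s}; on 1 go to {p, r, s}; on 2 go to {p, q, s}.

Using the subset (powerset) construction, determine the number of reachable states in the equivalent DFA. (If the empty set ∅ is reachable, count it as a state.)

Start state of the DFA: {p}.
{p} --0--> ∅  [new]
{p} --1--> {p, q, r, s}  [new]
{p} --2--> {r, s}  [new]
∅ --0--> ∅  [seen]
∅ --1--> ∅  [seen]
∅ --2--> ∅  [seen]
{p, q, r, s} --0--> {p, s}  [new]
{p, q, r, s} --1--> {p, q, r, s}  [seen]
{p, q, r, s} --2--> {p, q, r, s}  [seen]
{r, s} --0--> {p, s}  [seen]
{r, s} --1--> {p, r, s}  [new]
{r, s} --2--> {p, q, r, s}  [seen]
{p, s} --0--> {p, s}  [seen]
{p, s} --1--> {p, q, r, s}  [seen]
{p, s} --2--> {p, q, r, s}  [seen]
{p, r, s} --0--> {p, s}  [seen]
{p, r, s} --1--> {p, q, r, s}  [seen]
{p, r, s} --2--> {p, q, r, s}  [seen]
Reachable DFA states: {p}, ∅, {p, q, r, s}, {r, s}, {p, s}, {p, r, s}.

6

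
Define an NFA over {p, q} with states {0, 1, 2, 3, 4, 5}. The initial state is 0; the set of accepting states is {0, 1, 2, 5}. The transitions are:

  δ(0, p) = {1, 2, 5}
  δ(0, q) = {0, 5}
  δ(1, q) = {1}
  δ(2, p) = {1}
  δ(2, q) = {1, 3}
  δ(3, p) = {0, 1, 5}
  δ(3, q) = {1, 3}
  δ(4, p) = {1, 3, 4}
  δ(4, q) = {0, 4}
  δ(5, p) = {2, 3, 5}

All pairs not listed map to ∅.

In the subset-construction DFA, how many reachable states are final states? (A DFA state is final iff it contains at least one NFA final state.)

Start state of the DFA: {0}.
{0} --p--> {1, 2, 5}  [new]
{0} --q--> {0, 5}  [new]
{1, 2, 5} --p--> {1, 2, 3, 5}  [new]
{1, 2, 5} --q--> {1, 3}  [new]
{0, 5} --p--> {1, 2, 3, 5}  [seen]
{0, 5} --q--> {0, 5}  [seen]
{1, 2, 3, 5} --p--> {0, 1, 2, 3, 5}  [new]
{1, 2, 3, 5} --q--> {1, 3}  [seen]
{1, 3} --p--> {0, 1, 5}  [new]
{1, 3} --q--> {1, 3}  [seen]
{0, 1, 2, 3, 5} --p--> {0, 1, 2, 3, 5}  [seen]
{0, 1, 2, 3, 5} --q--> {0, 1, 3, 5}  [new]
{0, 1, 5} --p--> {1, 2, 3, 5}  [seen]
{0, 1, 5} --q--> {0, 1, 5}  [seen]
{0, 1, 3, 5} --p--> {0, 1, 2, 3, 5}  [seen]
{0, 1, 3, 5} --q--> {0, 1, 3, 5}  [seen]
Reachable DFA states: {0}, {1, 2, 5}, {0, 5}, {1, 2, 3, 5}, {1, 3}, {0, 1, 2, 3, 5}, {0, 1, 5}, {0, 1, 3, 5}.
Accepting DFA states (contain an NFA accepting state): {0}, {1, 2, 5}, {0, 5}, {1, 2, 3, 5}, {1, 3}, {0, 1, 2, 3, 5}, {0, 1, 5}, {0, 1, 3, 5}.

8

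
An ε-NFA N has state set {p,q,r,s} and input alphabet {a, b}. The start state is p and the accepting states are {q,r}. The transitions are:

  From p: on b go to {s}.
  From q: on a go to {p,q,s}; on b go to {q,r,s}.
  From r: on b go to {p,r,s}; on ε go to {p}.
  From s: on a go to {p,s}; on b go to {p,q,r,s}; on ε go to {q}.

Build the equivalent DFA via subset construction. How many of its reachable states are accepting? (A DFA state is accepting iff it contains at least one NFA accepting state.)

Start state of the DFA: {p} (ε-closure of the NFA start).
{p} --a--> ∅  [new]
{p} --b--> {q,s}  [new]
∅ --a--> ∅  [seen]
∅ --b--> ∅  [seen]
{q,s} --a--> {p,q,s}  [new]
{q,s} --b--> {p,q,r,s}  [new]
{p,q,s} --a--> {p,q,s}  [seen]
{p,q,s} --b--> {p,q,r,s}  [seen]
{p,q,r,s} --a--> {p,q,s}  [seen]
{p,q,r,s} --b--> {p,q,r,s}  [seen]
Reachable DFA states: {p}, ∅, {q,s}, {p,q,s}, {p,q,r,s}.
Accepting DFA states (contain an NFA accepting state): {q,s}, {p,q,s}, {p,q,r,s}.

3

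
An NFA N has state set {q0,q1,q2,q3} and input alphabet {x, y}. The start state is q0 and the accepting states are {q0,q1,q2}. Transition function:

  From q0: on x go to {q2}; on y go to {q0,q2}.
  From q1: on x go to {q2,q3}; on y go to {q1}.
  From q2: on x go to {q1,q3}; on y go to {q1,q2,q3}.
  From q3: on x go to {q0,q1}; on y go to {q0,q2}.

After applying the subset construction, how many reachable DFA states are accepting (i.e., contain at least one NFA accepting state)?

Start state of the DFA: {q0}.
{q0} --x--> {q2}  [new]
{q0} --y--> {q0,q2}  [new]
{q2} --x--> {q1,q3}  [new]
{q2} --y--> {q1,q2,q3}  [new]
{q0,q2} --x--> {q1,q2,q3}  [seen]
{q0,q2} --y--> {q0,q1,q2,q3}  [new]
{q1,q3} --x--> {q0,q1,q2,q3}  [seen]
{q1,q3} --y--> {q0,q1,q2}  [new]
{q1,q2,q3} --x--> {q0,q1,q2,q3}  [seen]
{q1,q2,q3} --y--> {q0,q1,q2,q3}  [seen]
{q0,q1,q2,q3} --x--> {q0,q1,q2,q3}  [seen]
{q0,q1,q2,q3} --y--> {q0,q1,q2,q3}  [seen]
{q0,q1,q2} --x--> {q1,q2,q3}  [seen]
{q0,q1,q2} --y--> {q0,q1,q2,q3}  [seen]
Reachable DFA states: {q0}, {q2}, {q0,q2}, {q1,q3}, {q1,q2,q3}, {q0,q1,q2,q3}, {q0,q1,q2}.
Accepting DFA states (contain an NFA accepting state): {q0}, {q2}, {q0,q2}, {q1,q3}, {q1,q2,q3}, {q0,q1,q2,q3}, {q0,q1,q2}.

7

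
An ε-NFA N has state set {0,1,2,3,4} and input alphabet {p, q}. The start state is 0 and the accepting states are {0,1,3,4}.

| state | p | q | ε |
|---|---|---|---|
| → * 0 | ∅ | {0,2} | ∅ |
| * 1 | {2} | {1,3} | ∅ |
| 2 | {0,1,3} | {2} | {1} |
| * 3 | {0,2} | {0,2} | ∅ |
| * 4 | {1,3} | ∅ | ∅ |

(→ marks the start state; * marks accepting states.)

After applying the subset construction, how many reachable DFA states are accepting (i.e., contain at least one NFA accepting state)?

3

Start state of the DFA: {0} (ε-closure of the NFA start).
{0} --p--> ∅  [new]
{0} --q--> {0,1,2}  [new]
∅ --p--> ∅  [seen]
∅ --q--> ∅  [seen]
{0,1,2} --p--> {0,1,2,3}  [new]
{0,1,2} --q--> {0,1,2,3}  [seen]
{0,1,2,3} --p--> {0,1,2,3}  [seen]
{0,1,2,3} --q--> {0,1,2,3}  [seen]
Reachable DFA states: {0}, ∅, {0,1,2}, {0,1,2,3}.
Accepting DFA states (contain an NFA accepting state): {0}, {0,1,2}, {0,1,2,3}.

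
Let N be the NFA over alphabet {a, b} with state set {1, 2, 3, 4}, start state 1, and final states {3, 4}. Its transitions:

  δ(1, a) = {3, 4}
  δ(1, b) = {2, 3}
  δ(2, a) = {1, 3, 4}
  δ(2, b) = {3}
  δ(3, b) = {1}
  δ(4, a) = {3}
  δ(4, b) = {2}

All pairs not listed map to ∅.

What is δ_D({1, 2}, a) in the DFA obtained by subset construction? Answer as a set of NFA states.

{1, 3, 4}

δ(1,a) = {3, 4}; δ(2,a) = {1, 3, 4}.
Union: {1, 3, 4}.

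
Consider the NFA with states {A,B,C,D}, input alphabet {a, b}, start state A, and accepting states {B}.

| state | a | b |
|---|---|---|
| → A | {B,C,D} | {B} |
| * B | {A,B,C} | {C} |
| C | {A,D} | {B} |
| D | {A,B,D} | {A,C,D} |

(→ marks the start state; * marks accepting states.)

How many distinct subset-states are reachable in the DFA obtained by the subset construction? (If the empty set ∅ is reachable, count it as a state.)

8

Start state of the DFA: {A}.
{A} --a--> {B,C,D}  [new]
{A} --b--> {B}  [new]
{B,C,D} --a--> {A,B,C,D}  [new]
{B,C,D} --b--> {A,B,C,D}  [seen]
{B} --a--> {A,B,C}  [new]
{B} --b--> {C}  [new]
{A,B,C,D} --a--> {A,B,C,D}  [seen]
{A,B,C,D} --b--> {A,B,C,D}  [seen]
{A,B,C} --a--> {A,B,C,D}  [seen]
{A,B,C} --b--> {B,C}  [new]
{C} --a--> {A,D}  [new]
{C} --b--> {B}  [seen]
{B,C} --a--> {A,B,C,D}  [seen]
{B,C} --b--> {B,C}  [seen]
{A,D} --a--> {A,B,C,D}  [seen]
{A,D} --b--> {A,B,C,D}  [seen]
Reachable DFA states: {A}, {B,C,D}, {B}, {A,B,C,D}, {A,B,C}, {C}, {B,C}, {A,D}.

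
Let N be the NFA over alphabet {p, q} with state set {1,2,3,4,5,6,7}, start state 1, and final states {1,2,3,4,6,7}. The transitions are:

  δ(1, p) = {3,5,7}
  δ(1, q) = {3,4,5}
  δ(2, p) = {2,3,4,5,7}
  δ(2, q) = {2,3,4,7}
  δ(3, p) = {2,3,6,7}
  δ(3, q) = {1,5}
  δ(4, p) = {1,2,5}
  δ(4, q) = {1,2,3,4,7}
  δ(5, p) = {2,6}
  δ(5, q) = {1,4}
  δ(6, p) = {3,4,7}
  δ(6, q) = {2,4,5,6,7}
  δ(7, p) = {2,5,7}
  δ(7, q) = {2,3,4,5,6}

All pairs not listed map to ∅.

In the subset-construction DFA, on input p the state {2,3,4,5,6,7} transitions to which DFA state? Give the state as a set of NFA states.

δ(2,p) = {2,3,4,5,7}; δ(3,p) = {2,3,6,7}; δ(4,p) = {1,2,5}; δ(5,p) = {2,6}; δ(6,p) = {3,4,7}; δ(7,p) = {2,5,7}.
Union: {1,2,3,4,5,6,7}.

{1,2,3,4,5,6,7}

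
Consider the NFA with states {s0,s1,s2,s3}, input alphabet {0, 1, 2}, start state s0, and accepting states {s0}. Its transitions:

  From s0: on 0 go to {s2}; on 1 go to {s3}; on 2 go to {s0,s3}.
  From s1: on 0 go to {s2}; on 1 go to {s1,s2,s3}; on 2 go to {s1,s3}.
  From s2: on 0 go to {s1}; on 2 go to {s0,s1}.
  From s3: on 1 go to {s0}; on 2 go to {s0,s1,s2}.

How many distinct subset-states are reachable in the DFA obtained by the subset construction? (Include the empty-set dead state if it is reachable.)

13

Start state of the DFA: {s0}.
{s0} --0--> {s2}  [new]
{s0} --1--> {s3}  [new]
{s0} --2--> {s0,s3}  [new]
{s2} --0--> {s1}  [new]
{s2} --1--> ∅  [new]
{s2} --2--> {s0,s1}  [new]
{s3} --0--> ∅  [seen]
{s3} --1--> {s0}  [seen]
{s3} --2--> {s0,s1,s2}  [new]
{s0,s3} --0--> {s2}  [seen]
{s0,s3} --1--> {s0,s3}  [seen]
{s0,s3} --2--> {s0,s1,s2,s3}  [new]
{s1} --0--> {s2}  [seen]
{s1} --1--> {s1,s2,s3}  [new]
{s1} --2--> {s1,s3}  [new]
∅ --0--> ∅  [seen]
∅ --1--> ∅  [seen]
∅ --2--> ∅  [seen]
{s0,s1} --0--> {s2}  [seen]
{s0,s1} --1--> {s1,s2,s3}  [seen]
{s0,s1} --2--> {s0,s1,s3}  [new]
{s0,s1,s2} --0--> {s1,s2}  [new]
{s0,s1,s2} --1--> {s1,s2,s3}  [seen]
{s0,s1,s2} --2--> {s0,s1,s3}  [seen]
{s0,s1,s2,s3} --0--> {s1,s2}  [seen]
{s0,s1,s2,s3} --1--> {s0,s1,s2,s3}  [seen]
{s0,s1,s2,s3} --2--> {s0,s1,s2,s3}  [seen]
{s1,s2,s3} --0--> {s1,s2}  [seen]
{s1,s2,s3} --1--> {s0,s1,s2,s3}  [seen]
{s1,s2,s3} --2--> {s0,s1,s2,s3}  [seen]
{s1,s3} --0--> {s2}  [seen]
{s1,s3} --1--> {s0,s1,s2,s3}  [seen]
{s1,s3} --2--> {s0,s1,s2,s3}  [seen]
{s0,s1,s3} --0--> {s2}  [seen]
{s0,s1,s3} --1--> {s0,s1,s2,s3}  [seen]
{s0,s1,s3} --2--> {s0,s1,s2,s3}  [seen]
{s1,s2} --0--> {s1,s2}  [seen]
{s1,s2} --1--> {s1,s2,s3}  [seen]
{s1,s2} --2--> {s0,s1,s3}  [seen]
Reachable DFA states: {s0}, {s2}, {s3}, {s0,s3}, {s1}, ∅, {s0,s1}, {s0,s1,s2}, {s0,s1,s2,s3}, {s1,s2,s3}, {s1,s3}, {s0,s1,s3}, {s1,s2}.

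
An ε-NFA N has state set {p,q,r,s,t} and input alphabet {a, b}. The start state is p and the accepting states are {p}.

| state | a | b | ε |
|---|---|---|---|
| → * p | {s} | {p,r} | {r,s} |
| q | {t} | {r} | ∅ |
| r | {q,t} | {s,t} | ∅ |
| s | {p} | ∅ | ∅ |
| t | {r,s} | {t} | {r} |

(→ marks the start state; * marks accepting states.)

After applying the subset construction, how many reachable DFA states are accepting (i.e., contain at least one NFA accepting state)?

Start state of the DFA: {p,r,s} (ε-closure of the NFA start).
{p,r,s} --a--> {p,q,r,s,t}  [new]
{p,r,s} --b--> {p,r,s,t}  [new]
{p,q,r,s,t} --a--> {p,q,r,s,t}  [seen]
{p,q,r,s,t} --b--> {p,r,s,t}  [seen]
{p,r,s,t} --a--> {p,q,r,s,t}  [seen]
{p,r,s,t} --b--> {p,r,s,t}  [seen]
Reachable DFA states: {p,r,s}, {p,q,r,s,t}, {p,r,s,t}.
Accepting DFA states (contain an NFA accepting state): {p,r,s}, {p,q,r,s,t}, {p,r,s,t}.

3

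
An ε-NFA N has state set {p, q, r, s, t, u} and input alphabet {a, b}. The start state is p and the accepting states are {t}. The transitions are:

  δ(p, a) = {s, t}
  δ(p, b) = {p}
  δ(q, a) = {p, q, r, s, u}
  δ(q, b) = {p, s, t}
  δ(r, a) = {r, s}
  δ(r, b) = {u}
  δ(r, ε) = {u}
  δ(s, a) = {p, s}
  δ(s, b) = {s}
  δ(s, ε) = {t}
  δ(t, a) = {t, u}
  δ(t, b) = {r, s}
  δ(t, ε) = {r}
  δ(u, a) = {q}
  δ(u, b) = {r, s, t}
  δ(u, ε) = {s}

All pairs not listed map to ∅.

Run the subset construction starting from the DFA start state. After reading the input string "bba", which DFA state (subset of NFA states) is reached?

Start: {p}.
δ(p,b) = {p}.
Union: {p}.
After b: {p}.
δ(p,b) = {p}.
Union: {p}.
After b: {p}.
δ(p,a) = {s, t}.
Union: {s, t}.
ε-closure gives {r, s, t, u}.
After a: {r, s, t, u}.

{r, s, t, u}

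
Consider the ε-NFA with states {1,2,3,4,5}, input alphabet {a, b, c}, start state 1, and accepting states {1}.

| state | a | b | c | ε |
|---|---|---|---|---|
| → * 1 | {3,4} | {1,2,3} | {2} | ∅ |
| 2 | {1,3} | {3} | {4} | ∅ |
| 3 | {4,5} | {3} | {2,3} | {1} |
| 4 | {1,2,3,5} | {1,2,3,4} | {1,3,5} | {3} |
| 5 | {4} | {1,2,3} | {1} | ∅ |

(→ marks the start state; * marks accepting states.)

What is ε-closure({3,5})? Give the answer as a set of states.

Begin with {3,5}.
3 →ε {1}; add 1.
ε-closure = {1,3,5}.

{1,3,5}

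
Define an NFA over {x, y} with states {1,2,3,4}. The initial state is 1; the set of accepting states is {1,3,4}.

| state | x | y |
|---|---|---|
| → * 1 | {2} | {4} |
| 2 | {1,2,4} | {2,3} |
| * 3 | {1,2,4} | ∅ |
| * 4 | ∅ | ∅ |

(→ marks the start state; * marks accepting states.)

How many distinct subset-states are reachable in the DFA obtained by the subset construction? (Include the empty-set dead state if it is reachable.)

7

Start state of the DFA: {1}.
{1} --x--> {2}  [new]
{1} --y--> {4}  [new]
{2} --x--> {1,2,4}  [new]
{2} --y--> {2,3}  [new]
{4} --x--> ∅  [new]
{4} --y--> ∅  [seen]
{1,2,4} --x--> {1,2,4}  [seen]
{1,2,4} --y--> {2,3,4}  [new]
{2,3} --x--> {1,2,4}  [seen]
{2,3} --y--> {2,3}  [seen]
∅ --x--> ∅  [seen]
∅ --y--> ∅  [seen]
{2,3,4} --x--> {1,2,4}  [seen]
{2,3,4} --y--> {2,3}  [seen]
Reachable DFA states: {1}, {2}, {4}, {1,2,4}, {2,3}, ∅, {2,3,4}.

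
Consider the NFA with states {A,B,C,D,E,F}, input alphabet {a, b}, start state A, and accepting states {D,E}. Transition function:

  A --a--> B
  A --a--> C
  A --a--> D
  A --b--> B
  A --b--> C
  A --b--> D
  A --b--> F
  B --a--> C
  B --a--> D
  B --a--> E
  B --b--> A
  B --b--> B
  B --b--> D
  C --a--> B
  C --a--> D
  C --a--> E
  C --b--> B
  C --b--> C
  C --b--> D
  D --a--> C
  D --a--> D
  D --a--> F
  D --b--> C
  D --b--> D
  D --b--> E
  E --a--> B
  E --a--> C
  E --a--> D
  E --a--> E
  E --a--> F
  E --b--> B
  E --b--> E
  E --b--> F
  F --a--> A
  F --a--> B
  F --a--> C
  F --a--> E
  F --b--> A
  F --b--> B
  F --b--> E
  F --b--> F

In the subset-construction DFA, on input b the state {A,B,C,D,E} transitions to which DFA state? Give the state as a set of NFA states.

{A,B,C,D,E,F}

δ(A,b) = {B,C,D,F}; δ(B,b) = {A,B,D}; δ(C,b) = {B,C,D}; δ(D,b) = {C,D,E}; δ(E,b) = {B,E,F}.
Union: {A,B,C,D,E,F}.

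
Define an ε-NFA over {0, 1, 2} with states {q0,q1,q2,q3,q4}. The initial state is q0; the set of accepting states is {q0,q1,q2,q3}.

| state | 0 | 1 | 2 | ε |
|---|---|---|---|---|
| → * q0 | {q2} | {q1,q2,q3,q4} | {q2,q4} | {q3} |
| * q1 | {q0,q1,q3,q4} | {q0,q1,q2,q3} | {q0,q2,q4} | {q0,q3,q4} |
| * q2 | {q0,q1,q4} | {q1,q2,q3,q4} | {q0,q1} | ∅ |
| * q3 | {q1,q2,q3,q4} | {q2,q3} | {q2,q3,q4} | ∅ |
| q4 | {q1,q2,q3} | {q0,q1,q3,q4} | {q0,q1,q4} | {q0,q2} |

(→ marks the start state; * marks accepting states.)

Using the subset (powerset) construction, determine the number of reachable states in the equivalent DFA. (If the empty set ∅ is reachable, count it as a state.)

3

Start state of the DFA: {q0,q3} (ε-closure of the NFA start).
{q0,q3} --0--> {q0,q1,q2,q3,q4}  [new]
{q0,q3} --1--> {q0,q1,q2,q3,q4}  [seen]
{q0,q3} --2--> {q0,q2,q3,q4}  [new]
{q0,q1,q2,q3,q4} --0--> {q0,q1,q2,q3,q4}  [seen]
{q0,q1,q2,q3,q4} --1--> {q0,q1,q2,q3,q4}  [seen]
{q0,q1,q2,q3,q4} --2--> {q0,q1,q2,q3,q4}  [seen]
{q0,q2,q3,q4} --0--> {q0,q1,q2,q3,q4}  [seen]
{q0,q2,q3,q4} --1--> {q0,q1,q2,q3,q4}  [seen]
{q0,q2,q3,q4} --2--> {q0,q1,q2,q3,q4}  [seen]
Reachable DFA states: {q0,q3}, {q0,q1,q2,q3,q4}, {q0,q2,q3,q4}.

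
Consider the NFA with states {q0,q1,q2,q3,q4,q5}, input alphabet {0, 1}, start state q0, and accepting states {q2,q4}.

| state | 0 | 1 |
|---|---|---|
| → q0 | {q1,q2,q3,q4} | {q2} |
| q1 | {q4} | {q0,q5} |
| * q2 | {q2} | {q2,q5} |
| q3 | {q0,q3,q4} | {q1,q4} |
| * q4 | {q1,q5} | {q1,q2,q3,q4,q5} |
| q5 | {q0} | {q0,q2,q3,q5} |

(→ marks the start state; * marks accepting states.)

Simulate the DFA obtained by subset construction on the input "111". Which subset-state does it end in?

Start: {q0}.
δ(q0,1) = {q2}.
Union: {q2}.
After 1: {q2}.
δ(q2,1) = {q2,q5}.
Union: {q2,q5}.
After 1: {q2,q5}.
δ(q2,1) = {q2,q5}; δ(q5,1) = {q0,q2,q3,q5}.
Union: {q0,q2,q3,q5}.
After 1: {q0,q2,q3,q5}.

{q0,q2,q3,q5}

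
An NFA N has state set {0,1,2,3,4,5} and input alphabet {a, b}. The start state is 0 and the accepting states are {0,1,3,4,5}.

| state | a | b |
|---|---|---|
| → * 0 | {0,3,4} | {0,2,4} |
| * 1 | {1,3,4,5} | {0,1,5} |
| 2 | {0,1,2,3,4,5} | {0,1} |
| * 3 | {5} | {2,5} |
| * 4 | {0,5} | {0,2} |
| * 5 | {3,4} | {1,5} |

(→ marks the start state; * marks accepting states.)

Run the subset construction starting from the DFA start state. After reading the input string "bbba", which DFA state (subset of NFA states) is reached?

{0,1,2,3,4,5}

Start: {0}.
δ(0,b) = {0,2,4}.
Union: {0,2,4}.
After b: {0,2,4}.
δ(0,b) = {0,2,4}; δ(2,b) = {0,1}; δ(4,b) = {0,2}.
Union: {0,1,2,4}.
After b: {0,1,2,4}.
δ(0,b) = {0,2,4}; δ(1,b) = {0,1,5}; δ(2,b) = {0,1}; δ(4,b) = {0,2}.
Union: {0,1,2,4,5}.
After b: {0,1,2,4,5}.
δ(0,a) = {0,3,4}; δ(1,a) = {1,3,4,5}; δ(2,a) = {0,1,2,3,4,5}; δ(4,a) = {0,5}; δ(5,a) = {3,4}.
Union: {0,1,2,3,4,5}.
After a: {0,1,2,3,4,5}.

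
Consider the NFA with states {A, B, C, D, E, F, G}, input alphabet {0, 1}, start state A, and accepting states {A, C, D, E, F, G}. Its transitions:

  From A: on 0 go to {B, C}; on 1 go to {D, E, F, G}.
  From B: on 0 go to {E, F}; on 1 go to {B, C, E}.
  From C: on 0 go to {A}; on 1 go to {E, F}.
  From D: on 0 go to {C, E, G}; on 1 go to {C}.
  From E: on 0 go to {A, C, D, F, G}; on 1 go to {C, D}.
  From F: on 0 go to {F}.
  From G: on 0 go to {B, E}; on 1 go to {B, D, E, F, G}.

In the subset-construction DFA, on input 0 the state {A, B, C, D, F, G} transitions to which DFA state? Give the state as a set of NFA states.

{A, B, C, E, F, G}

δ(A,0) = {B, C}; δ(B,0) = {E, F}; δ(C,0) = {A}; δ(D,0) = {C, E, G}; δ(F,0) = {F}; δ(G,0) = {B, E}.
Union: {A, B, C, E, F, G}.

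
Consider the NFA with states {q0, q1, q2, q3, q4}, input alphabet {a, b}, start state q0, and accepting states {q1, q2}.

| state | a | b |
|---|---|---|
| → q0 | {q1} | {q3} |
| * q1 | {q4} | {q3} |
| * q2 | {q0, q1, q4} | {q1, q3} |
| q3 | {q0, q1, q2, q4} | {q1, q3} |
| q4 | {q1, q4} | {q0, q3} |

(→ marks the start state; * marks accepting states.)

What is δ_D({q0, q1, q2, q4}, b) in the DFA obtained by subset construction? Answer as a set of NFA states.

δ(q0,b) = {q3}; δ(q1,b) = {q3}; δ(q2,b) = {q1, q3}; δ(q4,b) = {q0, q3}.
Union: {q0, q1, q3}.

{q0, q1, q3}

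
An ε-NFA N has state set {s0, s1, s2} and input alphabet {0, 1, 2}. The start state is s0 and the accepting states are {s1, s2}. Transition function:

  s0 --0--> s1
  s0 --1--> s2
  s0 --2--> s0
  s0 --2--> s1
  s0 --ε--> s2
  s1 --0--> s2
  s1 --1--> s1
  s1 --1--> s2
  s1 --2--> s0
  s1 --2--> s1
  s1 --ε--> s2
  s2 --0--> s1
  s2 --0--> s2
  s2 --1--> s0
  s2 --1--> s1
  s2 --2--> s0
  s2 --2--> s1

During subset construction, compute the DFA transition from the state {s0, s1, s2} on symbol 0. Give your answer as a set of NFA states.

{s1, s2}

δ(s0,0) = {s1}; δ(s1,0) = {s2}; δ(s2,0) = {s1, s2}.
Union: {s1, s2}.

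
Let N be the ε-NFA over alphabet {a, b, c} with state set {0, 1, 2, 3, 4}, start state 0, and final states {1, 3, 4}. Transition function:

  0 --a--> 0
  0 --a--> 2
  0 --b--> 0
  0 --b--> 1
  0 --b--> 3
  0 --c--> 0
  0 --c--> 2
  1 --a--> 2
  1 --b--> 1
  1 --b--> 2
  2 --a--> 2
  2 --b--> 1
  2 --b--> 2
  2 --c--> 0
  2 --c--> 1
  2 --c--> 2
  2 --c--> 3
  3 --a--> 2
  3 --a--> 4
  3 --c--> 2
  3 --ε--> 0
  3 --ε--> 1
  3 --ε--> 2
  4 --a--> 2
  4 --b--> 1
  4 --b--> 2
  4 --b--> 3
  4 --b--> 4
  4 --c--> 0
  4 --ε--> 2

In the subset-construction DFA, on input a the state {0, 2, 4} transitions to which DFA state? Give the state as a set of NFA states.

{0, 2}

δ(0,a) = {0, 2}; δ(2,a) = {2}; δ(4,a) = {2}.
Union: {0, 2}.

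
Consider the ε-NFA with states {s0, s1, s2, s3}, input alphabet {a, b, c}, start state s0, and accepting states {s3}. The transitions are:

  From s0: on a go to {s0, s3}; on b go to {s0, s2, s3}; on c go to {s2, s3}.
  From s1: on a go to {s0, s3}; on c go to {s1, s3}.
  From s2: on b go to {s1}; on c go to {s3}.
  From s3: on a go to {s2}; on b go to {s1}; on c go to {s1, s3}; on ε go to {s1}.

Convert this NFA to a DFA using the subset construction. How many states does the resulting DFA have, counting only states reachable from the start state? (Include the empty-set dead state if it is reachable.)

7

Start state of the DFA: {s0} (ε-closure of the NFA start).
{s0} --a--> {s0, s1, s3}  [new]
{s0} --b--> {s0, s1, s2, s3}  [new]
{s0} --c--> {s1, s2, s3}  [new]
{s0, s1, s3} --a--> {s0, s1, s2, s3}  [seen]
{s0, s1, s3} --b--> {s0, s1, s2, s3}  [seen]
{s0, s1, s3} --c--> {s1, s2, s3}  [seen]
{s0, s1, s2, s3} --a--> {s0, s1, s2, s3}  [seen]
{s0, s1, s2, s3} --b--> {s0, s1, s2, s3}  [seen]
{s0, s1, s2, s3} --c--> {s1, s2, s3}  [seen]
{s1, s2, s3} --a--> {s0, s1, s2, s3}  [seen]
{s1, s2, s3} --b--> {s1}  [new]
{s1, s2, s3} --c--> {s1, s3}  [new]
{s1} --a--> {s0, s1, s3}  [seen]
{s1} --b--> ∅  [new]
{s1} --c--> {s1, s3}  [seen]
{s1, s3} --a--> {s0, s1, s2, s3}  [seen]
{s1, s3} --b--> {s1}  [seen]
{s1, s3} --c--> {s1, s3}  [seen]
∅ --a--> ∅  [seen]
∅ --b--> ∅  [seen]
∅ --c--> ∅  [seen]
Reachable DFA states: {s0}, {s0, s1, s3}, {s0, s1, s2, s3}, {s1, s2, s3}, {s1}, {s1, s3}, ∅.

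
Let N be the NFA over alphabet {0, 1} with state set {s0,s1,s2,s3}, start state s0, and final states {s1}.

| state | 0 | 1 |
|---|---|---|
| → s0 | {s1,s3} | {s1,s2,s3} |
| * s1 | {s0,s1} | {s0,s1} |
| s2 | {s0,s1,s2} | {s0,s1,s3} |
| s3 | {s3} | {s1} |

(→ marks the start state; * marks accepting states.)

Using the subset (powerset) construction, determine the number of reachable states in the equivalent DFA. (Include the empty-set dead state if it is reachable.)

6

Start state of the DFA: {s0}.
{s0} --0--> {s1,s3}  [new]
{s0} --1--> {s1,s2,s3}  [new]
{s1,s3} --0--> {s0,s1,s3}  [new]
{s1,s3} --1--> {s0,s1}  [new]
{s1,s2,s3} --0--> {s0,s1,s2,s3}  [new]
{s1,s2,s3} --1--> {s0,s1,s3}  [seen]
{s0,s1,s3} --0--> {s0,s1,s3}  [seen]
{s0,s1,s3} --1--> {s0,s1,s2,s3}  [seen]
{s0,s1} --0--> {s0,s1,s3}  [seen]
{s0,s1} --1--> {s0,s1,s2,s3}  [seen]
{s0,s1,s2,s3} --0--> {s0,s1,s2,s3}  [seen]
{s0,s1,s2,s3} --1--> {s0,s1,s2,s3}  [seen]
Reachable DFA states: {s0}, {s1,s3}, {s1,s2,s3}, {s0,s1,s3}, {s0,s1}, {s0,s1,s2,s3}.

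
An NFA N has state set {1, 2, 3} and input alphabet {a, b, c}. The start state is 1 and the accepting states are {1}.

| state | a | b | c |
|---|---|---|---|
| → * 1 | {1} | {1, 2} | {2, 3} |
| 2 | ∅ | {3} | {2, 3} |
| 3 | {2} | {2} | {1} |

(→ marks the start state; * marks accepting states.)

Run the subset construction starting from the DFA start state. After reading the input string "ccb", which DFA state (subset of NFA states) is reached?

{1, 2, 3}

Start: {1}.
δ(1,c) = {2, 3}.
Union: {2, 3}.
After c: {2, 3}.
δ(2,c) = {2, 3}; δ(3,c) = {1}.
Union: {1, 2, 3}.
After c: {1, 2, 3}.
δ(1,b) = {1, 2}; δ(2,b) = {3}; δ(3,b) = {2}.
Union: {1, 2, 3}.
After b: {1, 2, 3}.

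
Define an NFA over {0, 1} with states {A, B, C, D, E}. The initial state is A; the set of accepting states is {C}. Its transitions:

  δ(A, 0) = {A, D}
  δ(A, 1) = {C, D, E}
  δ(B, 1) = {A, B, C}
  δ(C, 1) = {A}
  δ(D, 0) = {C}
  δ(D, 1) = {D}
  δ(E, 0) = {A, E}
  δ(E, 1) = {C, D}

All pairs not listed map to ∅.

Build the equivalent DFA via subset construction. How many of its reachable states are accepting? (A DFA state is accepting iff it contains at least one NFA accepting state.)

4

Start state of the DFA: {A}.
{A} --0--> {A, D}  [new]
{A} --1--> {C, D, E}  [new]
{A, D} --0--> {A, C, D}  [new]
{A, D} --1--> {C, D, E}  [seen]
{C, D, E} --0--> {A, C, E}  [new]
{C, D, E} --1--> {A, C, D}  [seen]
{A, C, D} --0--> {A, C, D}  [seen]
{A, C, D} --1--> {A, C, D, E}  [new]
{A, C, E} --0--> {A, D, E}  [new]
{A, C, E} --1--> {A, C, D, E}  [seen]
{A, C, D, E} --0--> {A, C, D, E}  [seen]
{A, C, D, E} --1--> {A, C, D, E}  [seen]
{A, D, E} --0--> {A, C, D, E}  [seen]
{A, D, E} --1--> {C, D, E}  [seen]
Reachable DFA states: {A}, {A, D}, {C, D, E}, {A, C, D}, {A, C, E}, {A, C, D, E}, {A, D, E}.
Accepting DFA states (contain an NFA accepting state): {C, D, E}, {A, C, D}, {A, C, E}, {A, C, D, E}.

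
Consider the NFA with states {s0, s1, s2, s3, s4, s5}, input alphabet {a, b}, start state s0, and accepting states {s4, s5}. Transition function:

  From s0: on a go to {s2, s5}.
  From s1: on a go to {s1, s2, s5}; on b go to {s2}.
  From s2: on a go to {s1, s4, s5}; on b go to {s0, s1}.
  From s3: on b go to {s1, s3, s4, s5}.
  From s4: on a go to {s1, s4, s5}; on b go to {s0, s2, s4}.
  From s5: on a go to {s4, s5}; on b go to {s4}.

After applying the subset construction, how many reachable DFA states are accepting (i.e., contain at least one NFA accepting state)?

6

Start state of the DFA: {s0}.
{s0} --a--> {s2, s5}  [new]
{s0} --b--> ∅  [new]
{s2, s5} --a--> {s1, s4, s5}  [new]
{s2, s5} --b--> {s0, s1, s4}  [new]
∅ --a--> ∅  [seen]
∅ --b--> ∅  [seen]
{s1, s4, s5} --a--> {s1, s2, s4, s5}  [new]
{s1, s4, s5} --b--> {s0, s2, s4}  [new]
{s0, s1, s4} --a--> {s1, s2, s4, s5}  [seen]
{s0, s1, s4} --b--> {s0, s2, s4}  [seen]
{s1, s2, s4, s5} --a--> {s1, s2, s4, s5}  [seen]
{s1, s2, s4, s5} --b--> {s0, s1, s2, s4}  [new]
{s0, s2, s4} --a--> {s1, s2, s4, s5}  [seen]
{s0, s2, s4} --b--> {s0, s1, s2, s4}  [seen]
{s0, s1, s2, s4} --a--> {s1, s2, s4, s5}  [seen]
{s0, s1, s2, s4} --b--> {s0, s1, s2, s4}  [seen]
Reachable DFA states: {s0}, {s2, s5}, ∅, {s1, s4, s5}, {s0, s1, s4}, {s1, s2, s4, s5}, {s0, s2, s4}, {s0, s1, s2, s4}.
Accepting DFA states (contain an NFA accepting state): {s2, s5}, {s1, s4, s5}, {s0, s1, s4}, {s1, s2, s4, s5}, {s0, s2, s4}, {s0, s1, s2, s4}.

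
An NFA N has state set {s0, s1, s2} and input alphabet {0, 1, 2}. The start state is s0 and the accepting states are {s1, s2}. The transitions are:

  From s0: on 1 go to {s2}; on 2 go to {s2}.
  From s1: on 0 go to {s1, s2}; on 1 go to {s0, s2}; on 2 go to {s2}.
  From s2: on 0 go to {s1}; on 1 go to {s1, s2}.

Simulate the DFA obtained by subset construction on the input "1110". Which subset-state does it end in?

Start: {s0}.
δ(s0,1) = {s2}.
Union: {s2}.
After 1: {s2}.
δ(s2,1) = {s1, s2}.
Union: {s1, s2}.
After 1: {s1, s2}.
δ(s1,1) = {s0, s2}; δ(s2,1) = {s1, s2}.
Union: {s0, s1, s2}.
After 1: {s0, s1, s2}.
δ(s0,0) = ∅; δ(s1,0) = {s1, s2}; δ(s2,0) = {s1}.
Union: {s1, s2}.
After 0: {s1, s2}.

{s1, s2}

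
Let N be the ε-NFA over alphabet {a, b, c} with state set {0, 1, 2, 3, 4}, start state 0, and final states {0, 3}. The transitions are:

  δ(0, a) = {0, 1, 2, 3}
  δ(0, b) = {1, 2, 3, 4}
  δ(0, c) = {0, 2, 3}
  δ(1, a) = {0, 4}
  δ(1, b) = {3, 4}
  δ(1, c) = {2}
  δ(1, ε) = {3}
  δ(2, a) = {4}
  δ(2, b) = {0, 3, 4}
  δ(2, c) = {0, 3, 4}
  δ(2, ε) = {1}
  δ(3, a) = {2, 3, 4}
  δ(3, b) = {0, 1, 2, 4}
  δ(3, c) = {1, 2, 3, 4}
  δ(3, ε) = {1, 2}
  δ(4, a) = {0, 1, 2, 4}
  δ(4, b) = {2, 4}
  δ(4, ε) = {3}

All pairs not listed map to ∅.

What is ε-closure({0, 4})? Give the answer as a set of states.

Begin with {0, 4}.
4 →ε {3}; add 3.
3 →ε {1, 2}; add 1, 2.
ε-closure = {0, 1, 2, 3, 4}.

{0, 1, 2, 3, 4}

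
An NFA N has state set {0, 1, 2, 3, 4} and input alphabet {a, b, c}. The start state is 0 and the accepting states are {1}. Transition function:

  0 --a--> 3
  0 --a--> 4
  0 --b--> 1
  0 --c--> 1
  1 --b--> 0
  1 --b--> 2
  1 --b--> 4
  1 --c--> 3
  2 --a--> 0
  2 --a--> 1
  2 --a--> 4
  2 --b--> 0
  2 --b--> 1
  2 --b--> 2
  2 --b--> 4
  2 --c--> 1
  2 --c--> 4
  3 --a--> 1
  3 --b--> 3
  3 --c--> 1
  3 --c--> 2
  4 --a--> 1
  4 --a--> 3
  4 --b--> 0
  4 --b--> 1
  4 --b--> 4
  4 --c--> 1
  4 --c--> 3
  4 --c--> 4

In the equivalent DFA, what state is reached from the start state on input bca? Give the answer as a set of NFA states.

Start: {0}.
δ(0,b) = {1}.
Union: {1}.
After b: {1}.
δ(1,c) = {3}.
Union: {3}.
After c: {3}.
δ(3,a) = {1}.
Union: {1}.
After a: {1}.

{1}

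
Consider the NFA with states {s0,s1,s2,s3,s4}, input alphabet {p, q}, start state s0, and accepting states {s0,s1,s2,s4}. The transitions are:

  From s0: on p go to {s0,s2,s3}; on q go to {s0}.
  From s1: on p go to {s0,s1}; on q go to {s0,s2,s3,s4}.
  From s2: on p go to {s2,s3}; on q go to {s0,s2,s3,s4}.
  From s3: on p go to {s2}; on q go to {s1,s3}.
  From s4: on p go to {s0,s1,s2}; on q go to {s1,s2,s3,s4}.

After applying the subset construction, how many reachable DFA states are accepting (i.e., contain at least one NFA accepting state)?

4

Start state of the DFA: {s0}.
{s0} --p--> {s0,s2,s3}  [new]
{s0} --q--> {s0}  [seen]
{s0,s2,s3} --p--> {s0,s2,s3}  [seen]
{s0,s2,s3} --q--> {s0,s1,s2,s3,s4}  [new]
{s0,s1,s2,s3,s4} --p--> {s0,s1,s2,s3}  [new]
{s0,s1,s2,s3,s4} --q--> {s0,s1,s2,s3,s4}  [seen]
{s0,s1,s2,s3} --p--> {s0,s1,s2,s3}  [seen]
{s0,s1,s2,s3} --q--> {s0,s1,s2,s3,s4}  [seen]
Reachable DFA states: {s0}, {s0,s2,s3}, {s0,s1,s2,s3,s4}, {s0,s1,s2,s3}.
Accepting DFA states (contain an NFA accepting state): {s0}, {s0,s2,s3}, {s0,s1,s2,s3,s4}, {s0,s1,s2,s3}.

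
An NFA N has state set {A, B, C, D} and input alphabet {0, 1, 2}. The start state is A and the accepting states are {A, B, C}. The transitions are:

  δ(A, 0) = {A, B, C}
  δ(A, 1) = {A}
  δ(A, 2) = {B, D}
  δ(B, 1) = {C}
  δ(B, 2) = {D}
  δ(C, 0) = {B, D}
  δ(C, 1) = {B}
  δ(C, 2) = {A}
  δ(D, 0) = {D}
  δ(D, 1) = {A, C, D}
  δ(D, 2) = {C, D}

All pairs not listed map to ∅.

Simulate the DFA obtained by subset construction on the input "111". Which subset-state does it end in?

{A}

Start: {A}.
δ(A,1) = {A}.
Union: {A}.
After 1: {A}.
δ(A,1) = {A}.
Union: {A}.
After 1: {A}.
δ(A,1) = {A}.
Union: {A}.
After 1: {A}.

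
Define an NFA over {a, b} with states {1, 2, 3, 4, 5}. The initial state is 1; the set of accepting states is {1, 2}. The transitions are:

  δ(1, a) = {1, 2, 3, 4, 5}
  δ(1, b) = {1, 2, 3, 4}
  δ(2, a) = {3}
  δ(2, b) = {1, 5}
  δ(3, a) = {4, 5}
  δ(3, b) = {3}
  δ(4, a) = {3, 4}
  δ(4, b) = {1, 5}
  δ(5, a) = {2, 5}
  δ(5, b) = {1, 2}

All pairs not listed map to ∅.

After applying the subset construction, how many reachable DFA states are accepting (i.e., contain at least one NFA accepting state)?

Start state of the DFA: {1}.
{1} --a--> {1, 2, 3, 4, 5}  [new]
{1} --b--> {1, 2, 3, 4}  [new]
{1, 2, 3, 4, 5} --a--> {1, 2, 3, 4, 5}  [seen]
{1, 2, 3, 4, 5} --b--> {1, 2, 3, 4, 5}  [seen]
{1, 2, 3, 4} --a--> {1, 2, 3, 4, 5}  [seen]
{1, 2, 3, 4} --b--> {1, 2, 3, 4, 5}  [seen]
Reachable DFA states: {1}, {1, 2, 3, 4, 5}, {1, 2, 3, 4}.
Accepting DFA states (contain an NFA accepting state): {1}, {1, 2, 3, 4, 5}, {1, 2, 3, 4}.

3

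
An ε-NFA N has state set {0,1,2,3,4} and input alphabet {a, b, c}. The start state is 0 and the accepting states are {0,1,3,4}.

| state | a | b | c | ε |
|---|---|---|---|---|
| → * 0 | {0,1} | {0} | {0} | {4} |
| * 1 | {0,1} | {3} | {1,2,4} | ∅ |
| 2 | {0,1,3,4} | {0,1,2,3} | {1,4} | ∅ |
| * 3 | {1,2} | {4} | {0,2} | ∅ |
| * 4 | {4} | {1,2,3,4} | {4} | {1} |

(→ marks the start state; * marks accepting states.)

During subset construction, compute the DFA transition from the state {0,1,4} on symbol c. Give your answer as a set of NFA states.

δ(0,c) = {0}; δ(1,c) = {1,2,4}; δ(4,c) = {4}.
Union: {0,1,2,4}.

{0,1,2,4}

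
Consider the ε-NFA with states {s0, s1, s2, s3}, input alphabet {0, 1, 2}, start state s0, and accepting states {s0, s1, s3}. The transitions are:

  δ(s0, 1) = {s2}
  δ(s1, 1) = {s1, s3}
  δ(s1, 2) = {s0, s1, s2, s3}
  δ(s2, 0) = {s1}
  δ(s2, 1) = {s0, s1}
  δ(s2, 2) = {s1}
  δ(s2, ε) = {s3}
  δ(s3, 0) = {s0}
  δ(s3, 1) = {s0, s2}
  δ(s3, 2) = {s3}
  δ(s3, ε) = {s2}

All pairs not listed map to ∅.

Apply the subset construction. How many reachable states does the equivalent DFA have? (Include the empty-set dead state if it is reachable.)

Start state of the DFA: {s0} (ε-closure of the NFA start).
{s0} --0--> ∅  [new]
{s0} --1--> {s2, s3}  [new]
{s0} --2--> ∅  [seen]
∅ --0--> ∅  [seen]
∅ --1--> ∅  [seen]
∅ --2--> ∅  [seen]
{s2, s3} --0--> {s0, s1}  [new]
{s2, s3} --1--> {s0, s1, s2, s3}  [new]
{s2, s3} --2--> {s1, s2, s3}  [new]
{s0, s1} --0--> ∅  [seen]
{s0, s1} --1--> {s1, s2, s3}  [seen]
{s0, s1} --2--> {s0, s1, s2, s3}  [seen]
{s0, s1, s2, s3} --0--> {s0, s1}  [seen]
{s0, s1, s2, s3} --1--> {s0, s1, s2, s3}  [seen]
{s0, s1, s2, s3} --2--> {s0, s1, s2, s3}  [seen]
{s1, s2, s3} --0--> {s0, s1}  [seen]
{s1, s2, s3} --1--> {s0, s1, s2, s3}  [seen]
{s1, s2, s3} --2--> {s0, s1, s2, s3}  [seen]
Reachable DFA states: {s0}, ∅, {s2, s3}, {s0, s1}, {s0, s1, s2, s3}, {s1, s2, s3}.

6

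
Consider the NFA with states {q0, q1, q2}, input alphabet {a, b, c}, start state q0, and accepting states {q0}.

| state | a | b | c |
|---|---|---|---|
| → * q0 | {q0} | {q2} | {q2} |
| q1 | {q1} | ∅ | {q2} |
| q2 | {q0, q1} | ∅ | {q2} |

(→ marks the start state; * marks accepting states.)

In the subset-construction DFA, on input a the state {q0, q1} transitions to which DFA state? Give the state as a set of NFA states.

δ(q0,a) = {q0}; δ(q1,a) = {q1}.
Union: {q0, q1}.

{q0, q1}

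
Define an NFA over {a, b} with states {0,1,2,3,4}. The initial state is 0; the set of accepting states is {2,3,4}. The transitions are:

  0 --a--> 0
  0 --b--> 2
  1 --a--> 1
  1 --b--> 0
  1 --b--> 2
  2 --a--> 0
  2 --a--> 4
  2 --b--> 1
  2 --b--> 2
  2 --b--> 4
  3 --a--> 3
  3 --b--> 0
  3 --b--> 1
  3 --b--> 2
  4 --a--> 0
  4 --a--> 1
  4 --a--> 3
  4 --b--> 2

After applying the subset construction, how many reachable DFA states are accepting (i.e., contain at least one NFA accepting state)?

Start state of the DFA: {0}.
{0} --a--> {0}  [seen]
{0} --b--> {2}  [new]
{2} --a--> {0,4}  [new]
{2} --b--> {1,2,4}  [new]
{0,4} --a--> {0,1,3}  [new]
{0,4} --b--> {2}  [seen]
{1,2,4} --a--> {0,1,3,4}  [new]
{1,2,4} --b--> {0,1,2,4}  [new]
{0,1,3} --a--> {0,1,3}  [seen]
{0,1,3} --b--> {0,1,2}  [new]
{0,1,3,4} --a--> {0,1,3}  [seen]
{0,1,3,4} --b--> {0,1,2}  [seen]
{0,1,2,4} --a--> {0,1,3,4}  [seen]
{0,1,2,4} --b--> {0,1,2,4}  [seen]
{0,1,2} --a--> {0,1,4}  [new]
{0,1,2} --b--> {0,1,2,4}  [seen]
{0,1,4} --a--> {0,1,3}  [seen]
{0,1,4} --b--> {0,2}  [new]
{0,2} --a--> {0,4}  [seen]
{0,2} --b--> {1,2,4}  [seen]
Reachable DFA states: {0}, {2}, {0,4}, {1,2,4}, {0,1,3}, {0,1,3,4}, {0,1,2,4}, {0,1,2}, {0,1,4}, {0,2}.
Accepting DFA states (contain an NFA accepting state): {2}, {0,4}, {1,2,4}, {0,1,3}, {0,1,3,4}, {0,1,2,4}, {0,1,2}, {0,1,4}, {0,2}.

9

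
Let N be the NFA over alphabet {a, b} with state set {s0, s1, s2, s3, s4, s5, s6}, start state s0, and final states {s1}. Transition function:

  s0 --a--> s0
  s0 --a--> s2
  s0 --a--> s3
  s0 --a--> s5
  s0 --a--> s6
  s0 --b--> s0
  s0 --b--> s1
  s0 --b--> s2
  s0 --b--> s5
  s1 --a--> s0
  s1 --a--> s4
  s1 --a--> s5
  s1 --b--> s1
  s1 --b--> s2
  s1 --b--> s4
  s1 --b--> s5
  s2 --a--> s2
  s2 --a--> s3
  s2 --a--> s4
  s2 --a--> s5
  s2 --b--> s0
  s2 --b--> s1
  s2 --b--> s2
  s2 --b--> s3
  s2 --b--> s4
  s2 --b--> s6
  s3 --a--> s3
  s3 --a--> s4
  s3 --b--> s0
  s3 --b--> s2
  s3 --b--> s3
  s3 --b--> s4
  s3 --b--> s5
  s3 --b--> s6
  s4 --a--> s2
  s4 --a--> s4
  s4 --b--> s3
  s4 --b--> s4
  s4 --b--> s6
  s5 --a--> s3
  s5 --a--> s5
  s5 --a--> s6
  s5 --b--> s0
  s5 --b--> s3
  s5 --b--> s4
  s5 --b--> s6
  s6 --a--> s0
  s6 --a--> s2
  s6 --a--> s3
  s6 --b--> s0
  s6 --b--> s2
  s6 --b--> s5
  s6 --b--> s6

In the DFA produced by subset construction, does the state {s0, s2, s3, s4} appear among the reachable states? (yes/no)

Start state of the DFA: {s0}.
{s0} --a--> {s0, s2, s3, s5, s6}  [new]
{s0} --b--> {s0, s1, s2, s5}  [new]
{s0, s2, s3, s5, s6} --a--> {s0, s2, s3, s4, s5, s6}  [new]
{s0, s2, s3, s5, s6} --b--> {s0, s1, s2, s3, s4, s5, s6}  [new]
{s0, s1, s2, s5} --a--> {s0, s2, s3, s4, s5, s6}  [seen]
{s0, s1, s2, s5} --b--> {s0, s1, s2, s3, s4, s5, s6}  [seen]
{s0, s2, s3, s4, s5, s6} --a--> {s0, s2, s3, s4, s5, s6}  [seen]
{s0, s2, s3, s4, s5, s6} --b--> {s0, s1, s2, s3, s4, s5, s6}  [seen]
{s0, s1, s2, s3, s4, s5, s6} --a--> {s0, s2, s3, s4, s5, s6}  [seen]
{s0, s1, s2, s3, s4, s5, s6} --b--> {s0, s1, s2, s3, s4, s5, s6}  [seen]
Reachable DFA states: {s0}, {s0, s2, s3, s5, s6}, {s0, s1, s2, s5}, {s0, s2, s3, s4, s5, s6}, {s0, s1, s2, s3, s4, s5, s6}.
{s0, s2, s3, s4} is not among them.

no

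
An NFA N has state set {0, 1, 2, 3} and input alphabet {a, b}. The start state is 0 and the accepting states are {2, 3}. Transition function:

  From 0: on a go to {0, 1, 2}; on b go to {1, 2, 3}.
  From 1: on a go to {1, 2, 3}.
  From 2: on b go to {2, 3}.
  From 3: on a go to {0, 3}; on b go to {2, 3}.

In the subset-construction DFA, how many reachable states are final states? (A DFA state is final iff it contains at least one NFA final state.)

5

Start state of the DFA: {0}.
{0} --a--> {0, 1, 2}  [new]
{0} --b--> {1, 2, 3}  [new]
{0, 1, 2} --a--> {0, 1, 2, 3}  [new]
{0, 1, 2} --b--> {1, 2, 3}  [seen]
{1, 2, 3} --a--> {0, 1, 2, 3}  [seen]
{1, 2, 3} --b--> {2, 3}  [new]
{0, 1, 2, 3} --a--> {0, 1, 2, 3}  [seen]
{0, 1, 2, 3} --b--> {1, 2, 3}  [seen]
{2, 3} --a--> {0, 3}  [new]
{2, 3} --b--> {2, 3}  [seen]
{0, 3} --a--> {0, 1, 2, 3}  [seen]
{0, 3} --b--> {1, 2, 3}  [seen]
Reachable DFA states: {0}, {0, 1, 2}, {1, 2, 3}, {0, 1, 2, 3}, {2, 3}, {0, 3}.
Accepting DFA states (contain an NFA accepting state): {0, 1, 2}, {1, 2, 3}, {0, 1, 2, 3}, {2, 3}, {0, 3}.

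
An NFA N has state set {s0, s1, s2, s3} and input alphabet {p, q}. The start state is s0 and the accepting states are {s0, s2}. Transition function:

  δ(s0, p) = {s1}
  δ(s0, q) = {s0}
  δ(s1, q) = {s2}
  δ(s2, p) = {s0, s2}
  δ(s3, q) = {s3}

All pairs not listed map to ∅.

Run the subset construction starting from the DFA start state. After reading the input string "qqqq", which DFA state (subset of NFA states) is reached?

Start: {s0}.
δ(s0,q) = {s0}.
Union: {s0}.
After q: {s0}.
δ(s0,q) = {s0}.
Union: {s0}.
After q: {s0}.
δ(s0,q) = {s0}.
Union: {s0}.
After q: {s0}.
δ(s0,q) = {s0}.
Union: {s0}.
After q: {s0}.

{s0}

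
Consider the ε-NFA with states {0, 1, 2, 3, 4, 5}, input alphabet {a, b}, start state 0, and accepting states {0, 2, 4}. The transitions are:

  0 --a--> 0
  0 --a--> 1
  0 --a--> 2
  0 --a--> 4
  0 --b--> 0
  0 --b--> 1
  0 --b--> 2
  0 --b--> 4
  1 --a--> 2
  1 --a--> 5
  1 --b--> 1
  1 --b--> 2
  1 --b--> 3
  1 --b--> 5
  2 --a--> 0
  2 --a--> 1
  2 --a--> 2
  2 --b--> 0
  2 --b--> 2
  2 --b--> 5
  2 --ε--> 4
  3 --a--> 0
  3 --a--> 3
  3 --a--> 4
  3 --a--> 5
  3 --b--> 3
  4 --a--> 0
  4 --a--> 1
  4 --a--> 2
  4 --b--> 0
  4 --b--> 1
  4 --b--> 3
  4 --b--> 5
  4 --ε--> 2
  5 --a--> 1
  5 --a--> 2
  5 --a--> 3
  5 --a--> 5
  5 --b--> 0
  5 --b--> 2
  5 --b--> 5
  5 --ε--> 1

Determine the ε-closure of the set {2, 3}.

{2, 3, 4}

Begin with {2, 3}.
2 →ε {4}; add 4.
ε-closure = {2, 3, 4}.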